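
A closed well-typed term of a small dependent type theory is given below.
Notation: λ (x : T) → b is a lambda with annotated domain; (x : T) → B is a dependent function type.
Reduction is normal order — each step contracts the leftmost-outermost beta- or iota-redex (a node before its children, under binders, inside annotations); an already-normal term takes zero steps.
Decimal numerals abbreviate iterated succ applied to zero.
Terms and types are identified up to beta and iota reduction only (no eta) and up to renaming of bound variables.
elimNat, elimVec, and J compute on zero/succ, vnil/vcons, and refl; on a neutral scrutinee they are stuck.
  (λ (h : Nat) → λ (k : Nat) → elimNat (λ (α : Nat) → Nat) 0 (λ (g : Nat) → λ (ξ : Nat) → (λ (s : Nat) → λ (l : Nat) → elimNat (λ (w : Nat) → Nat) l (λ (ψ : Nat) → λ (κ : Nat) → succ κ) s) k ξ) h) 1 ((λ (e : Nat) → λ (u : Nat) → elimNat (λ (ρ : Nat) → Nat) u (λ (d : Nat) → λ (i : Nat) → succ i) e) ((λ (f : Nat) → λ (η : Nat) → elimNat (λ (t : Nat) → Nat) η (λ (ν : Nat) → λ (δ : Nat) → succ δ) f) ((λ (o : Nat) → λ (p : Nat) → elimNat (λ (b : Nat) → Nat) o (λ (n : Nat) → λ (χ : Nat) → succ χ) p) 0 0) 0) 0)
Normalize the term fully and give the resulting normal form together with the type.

resulting normal form:
  0
inferred type:
  Nat
observation: 18 normal-order steps normalize the term, beginning with a beta-redex.


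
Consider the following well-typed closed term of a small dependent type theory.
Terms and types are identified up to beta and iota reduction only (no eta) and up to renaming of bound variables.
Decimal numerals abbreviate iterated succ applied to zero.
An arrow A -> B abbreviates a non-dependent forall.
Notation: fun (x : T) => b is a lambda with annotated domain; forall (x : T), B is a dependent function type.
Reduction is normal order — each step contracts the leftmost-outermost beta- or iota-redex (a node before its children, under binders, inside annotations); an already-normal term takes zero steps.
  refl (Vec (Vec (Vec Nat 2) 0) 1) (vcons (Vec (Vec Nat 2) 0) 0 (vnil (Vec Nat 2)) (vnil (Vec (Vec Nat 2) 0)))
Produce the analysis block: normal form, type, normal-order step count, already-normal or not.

reduced normal form:
  refl (Vec (Vec (Vec Nat 2) 0) 1) (vcons (Vec (Vec Nat 2) 0) 0 (vnil (Vec Nat 2)) (vnil (Vec (Vec Nat 2) 0)))
type:
  Eq (Vec (Vec (Vec Nat 2) 0) 1) (vcons (Vec (Vec Nat 2) 0) 0 (vnil (Vec Nat 2)) (vnil (Vec (Vec Nat 2) 0))) (vcons (Vec (Vec Nat 2) 0) 0 (vnil (Vec Nat 2)) (vnil (Vec (Vec Nat 2) 0)))
reduction steps (normal order): 0
term was already normal: yes


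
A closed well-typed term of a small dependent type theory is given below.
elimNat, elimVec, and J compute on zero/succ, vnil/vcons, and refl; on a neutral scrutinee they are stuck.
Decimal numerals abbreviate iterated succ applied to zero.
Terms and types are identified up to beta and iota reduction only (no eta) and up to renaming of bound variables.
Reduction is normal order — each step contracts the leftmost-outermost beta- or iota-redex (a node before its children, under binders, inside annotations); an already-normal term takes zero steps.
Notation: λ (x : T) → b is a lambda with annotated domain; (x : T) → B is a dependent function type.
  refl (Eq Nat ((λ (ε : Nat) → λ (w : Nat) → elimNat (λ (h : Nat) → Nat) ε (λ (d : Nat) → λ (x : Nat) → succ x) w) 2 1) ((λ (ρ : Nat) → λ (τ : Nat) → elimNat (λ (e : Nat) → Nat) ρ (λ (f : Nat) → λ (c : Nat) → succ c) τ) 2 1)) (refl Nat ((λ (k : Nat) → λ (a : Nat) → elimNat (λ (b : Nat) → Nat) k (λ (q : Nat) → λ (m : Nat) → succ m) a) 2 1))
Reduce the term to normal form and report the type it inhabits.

resulting normal form:
  refl (Eq Nat 3 3) (refl Nat 3)
the term's type:
  Eq (Eq Nat 3 3) (refl Nat 3) (refl Nat 3)


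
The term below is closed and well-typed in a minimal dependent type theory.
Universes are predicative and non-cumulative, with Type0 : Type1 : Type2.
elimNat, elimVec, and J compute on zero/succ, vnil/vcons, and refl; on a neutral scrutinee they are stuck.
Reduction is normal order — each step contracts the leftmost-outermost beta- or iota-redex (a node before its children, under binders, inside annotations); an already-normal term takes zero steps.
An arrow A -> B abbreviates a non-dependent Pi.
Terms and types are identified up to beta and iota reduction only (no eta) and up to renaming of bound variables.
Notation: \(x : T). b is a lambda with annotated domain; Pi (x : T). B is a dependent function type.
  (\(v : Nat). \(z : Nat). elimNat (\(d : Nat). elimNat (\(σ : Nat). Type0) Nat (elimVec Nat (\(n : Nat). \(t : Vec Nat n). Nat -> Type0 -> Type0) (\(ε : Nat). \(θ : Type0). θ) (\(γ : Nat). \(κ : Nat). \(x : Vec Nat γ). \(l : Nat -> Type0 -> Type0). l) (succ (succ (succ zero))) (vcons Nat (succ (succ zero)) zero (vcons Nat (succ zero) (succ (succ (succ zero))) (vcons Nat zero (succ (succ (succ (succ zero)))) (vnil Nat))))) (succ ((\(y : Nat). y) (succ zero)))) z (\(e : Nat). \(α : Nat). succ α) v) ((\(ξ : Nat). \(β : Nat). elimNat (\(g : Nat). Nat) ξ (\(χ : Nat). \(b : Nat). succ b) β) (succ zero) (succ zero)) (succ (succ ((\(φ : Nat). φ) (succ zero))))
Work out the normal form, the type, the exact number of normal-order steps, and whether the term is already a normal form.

reduced normal form:
  succ (succ (succ (succ (succ zero))))
type:
  Nat
normal-order step count: 56
term was already normal: no
first contracted redex: a beta-redex


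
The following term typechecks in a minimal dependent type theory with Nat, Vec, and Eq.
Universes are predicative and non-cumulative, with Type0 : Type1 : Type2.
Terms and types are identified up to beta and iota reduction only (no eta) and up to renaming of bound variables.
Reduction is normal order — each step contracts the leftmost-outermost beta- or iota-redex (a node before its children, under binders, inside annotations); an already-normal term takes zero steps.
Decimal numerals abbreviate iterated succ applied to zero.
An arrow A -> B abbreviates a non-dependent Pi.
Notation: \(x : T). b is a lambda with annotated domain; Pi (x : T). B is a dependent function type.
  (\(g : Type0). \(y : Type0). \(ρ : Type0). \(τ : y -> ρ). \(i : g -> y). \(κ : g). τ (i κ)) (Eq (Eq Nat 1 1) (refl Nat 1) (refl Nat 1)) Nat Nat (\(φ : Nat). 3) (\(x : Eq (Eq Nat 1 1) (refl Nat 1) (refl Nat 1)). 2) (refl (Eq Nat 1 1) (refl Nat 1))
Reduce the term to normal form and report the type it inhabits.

reduced normal form:
  3
inferred type:
  Nat
observation: the first redex contracted is a beta-redex; the normal form is reached in 7 normal-order steps.


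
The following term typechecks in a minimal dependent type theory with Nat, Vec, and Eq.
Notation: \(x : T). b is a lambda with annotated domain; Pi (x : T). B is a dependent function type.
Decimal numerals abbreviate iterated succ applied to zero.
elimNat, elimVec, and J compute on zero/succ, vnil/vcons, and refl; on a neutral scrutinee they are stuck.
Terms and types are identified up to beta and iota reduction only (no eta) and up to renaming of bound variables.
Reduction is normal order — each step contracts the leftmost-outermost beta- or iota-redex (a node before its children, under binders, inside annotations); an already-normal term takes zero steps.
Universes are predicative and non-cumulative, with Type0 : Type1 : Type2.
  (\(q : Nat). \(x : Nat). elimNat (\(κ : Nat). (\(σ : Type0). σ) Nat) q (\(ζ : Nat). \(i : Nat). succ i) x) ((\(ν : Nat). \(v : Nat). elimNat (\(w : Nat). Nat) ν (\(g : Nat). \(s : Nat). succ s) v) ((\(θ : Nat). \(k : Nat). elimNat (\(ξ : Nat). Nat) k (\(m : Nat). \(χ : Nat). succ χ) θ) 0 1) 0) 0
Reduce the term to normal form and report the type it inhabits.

reduced normal form:
  1
inferred type:
  Nat
observation: the first redex contracted is a beta-redex; the normal form is reached in 9 normal-order steps.


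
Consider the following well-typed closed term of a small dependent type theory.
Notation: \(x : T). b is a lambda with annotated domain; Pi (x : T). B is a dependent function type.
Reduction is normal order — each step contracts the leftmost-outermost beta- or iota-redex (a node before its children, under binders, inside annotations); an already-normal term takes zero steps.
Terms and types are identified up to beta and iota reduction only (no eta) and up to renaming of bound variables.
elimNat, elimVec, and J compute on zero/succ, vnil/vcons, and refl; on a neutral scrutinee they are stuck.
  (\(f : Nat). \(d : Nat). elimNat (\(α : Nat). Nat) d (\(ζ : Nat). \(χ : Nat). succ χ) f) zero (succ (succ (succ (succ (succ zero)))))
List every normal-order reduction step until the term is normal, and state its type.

normal-order reduction sequence:
  (\(f : Nat). \(d : Nat). elimNat (\(α : Nat). Nat) d (\(ζ : Nat). \(χ : Nat). succ χ) f) zero (succ (succ (succ (succ (succ zero)))))
  ~> (\(f : Nat). elimNat (\(d : Nat). Nat) f (\(α : Nat). \(ζ : Nat). succ ζ) zero) (succ (succ (succ (succ (succ zero)))))
  ~> elimNat (\(f : Nat). Nat) (succ (succ (succ (succ (succ zero))))) (\(d : Nat). \(α : Nat). succ α) zero
  ~> succ (succ (succ (succ (succ zero))))
inferred type:
  Nat


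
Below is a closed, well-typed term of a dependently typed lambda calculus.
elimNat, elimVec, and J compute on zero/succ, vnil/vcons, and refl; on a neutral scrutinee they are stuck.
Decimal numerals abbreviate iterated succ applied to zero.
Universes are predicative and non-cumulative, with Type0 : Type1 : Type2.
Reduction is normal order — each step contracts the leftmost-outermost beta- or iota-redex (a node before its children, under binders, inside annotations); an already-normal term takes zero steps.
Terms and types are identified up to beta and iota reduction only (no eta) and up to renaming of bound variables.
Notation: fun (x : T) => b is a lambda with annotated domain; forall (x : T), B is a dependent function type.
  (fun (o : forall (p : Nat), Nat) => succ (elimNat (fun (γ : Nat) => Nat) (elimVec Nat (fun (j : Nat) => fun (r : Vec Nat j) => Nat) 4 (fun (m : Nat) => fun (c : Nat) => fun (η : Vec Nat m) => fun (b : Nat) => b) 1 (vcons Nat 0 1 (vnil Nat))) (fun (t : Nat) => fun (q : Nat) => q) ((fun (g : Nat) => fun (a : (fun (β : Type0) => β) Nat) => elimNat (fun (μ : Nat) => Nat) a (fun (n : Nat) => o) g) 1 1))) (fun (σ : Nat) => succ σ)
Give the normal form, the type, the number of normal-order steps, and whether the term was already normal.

resulting normal form:
  5
the term's type:
  Nat
steps to reach normal form (normal order): 20
started in normal form: no
first redex: a beta-redex


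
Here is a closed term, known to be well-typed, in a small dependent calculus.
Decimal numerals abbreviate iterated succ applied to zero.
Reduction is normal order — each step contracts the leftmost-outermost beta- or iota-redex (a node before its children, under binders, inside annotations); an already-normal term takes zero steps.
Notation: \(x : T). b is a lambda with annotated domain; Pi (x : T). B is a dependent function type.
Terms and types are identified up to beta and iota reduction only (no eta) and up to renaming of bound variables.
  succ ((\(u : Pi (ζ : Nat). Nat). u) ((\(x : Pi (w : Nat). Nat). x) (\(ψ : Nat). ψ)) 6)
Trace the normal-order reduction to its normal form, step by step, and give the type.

normal-order reduction:
  succ ((\(u : Pi (ζ : Nat). Nat). u) ((\(x : Pi (w : Nat). Nat). x) (\(ψ : Nat). ψ)) 6)
  ~> succ ((\(u : Pi (ζ : Nat). Nat). u) (\(x : Nat). x) 6)
  ~> succ ((\(u : Nat). u) 6)
  ~> 7
type:
  Nat


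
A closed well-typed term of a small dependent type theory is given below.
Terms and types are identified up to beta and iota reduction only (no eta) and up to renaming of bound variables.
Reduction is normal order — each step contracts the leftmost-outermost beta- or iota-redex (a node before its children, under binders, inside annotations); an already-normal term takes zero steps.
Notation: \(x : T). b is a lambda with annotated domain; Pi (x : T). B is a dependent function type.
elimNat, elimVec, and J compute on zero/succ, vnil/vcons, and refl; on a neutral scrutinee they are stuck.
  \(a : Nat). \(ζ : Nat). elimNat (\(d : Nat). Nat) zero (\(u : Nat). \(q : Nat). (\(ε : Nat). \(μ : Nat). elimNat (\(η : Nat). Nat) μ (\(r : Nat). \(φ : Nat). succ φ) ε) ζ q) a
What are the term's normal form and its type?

resulting normal form:
  \(a : Nat). \(ζ : Nat). elimNat (\(d : Nat). Nat) zero (\(u : Nat). \(q : Nat). elimNat (\(ε : Nat). Nat) q (\(μ : Nat). \(η : Nat). succ η) ζ) a
type:
  Pi (a : Nat). Pi (ζ : Nat). Nat
observation: normalization takes exactly 2 steps under the normal-order strategy.


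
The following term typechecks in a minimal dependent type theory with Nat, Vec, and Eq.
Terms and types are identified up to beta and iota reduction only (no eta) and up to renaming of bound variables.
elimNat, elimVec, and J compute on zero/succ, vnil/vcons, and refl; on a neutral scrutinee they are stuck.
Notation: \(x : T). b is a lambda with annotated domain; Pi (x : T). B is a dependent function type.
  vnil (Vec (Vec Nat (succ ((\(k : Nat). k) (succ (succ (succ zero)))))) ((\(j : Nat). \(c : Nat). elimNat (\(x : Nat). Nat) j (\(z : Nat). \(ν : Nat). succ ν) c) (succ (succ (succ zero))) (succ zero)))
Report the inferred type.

inferred type:
  Vec (Vec (Vec Nat (succ (succ (succ (succ zero))))) (succ (succ (succ (succ zero))))) zero


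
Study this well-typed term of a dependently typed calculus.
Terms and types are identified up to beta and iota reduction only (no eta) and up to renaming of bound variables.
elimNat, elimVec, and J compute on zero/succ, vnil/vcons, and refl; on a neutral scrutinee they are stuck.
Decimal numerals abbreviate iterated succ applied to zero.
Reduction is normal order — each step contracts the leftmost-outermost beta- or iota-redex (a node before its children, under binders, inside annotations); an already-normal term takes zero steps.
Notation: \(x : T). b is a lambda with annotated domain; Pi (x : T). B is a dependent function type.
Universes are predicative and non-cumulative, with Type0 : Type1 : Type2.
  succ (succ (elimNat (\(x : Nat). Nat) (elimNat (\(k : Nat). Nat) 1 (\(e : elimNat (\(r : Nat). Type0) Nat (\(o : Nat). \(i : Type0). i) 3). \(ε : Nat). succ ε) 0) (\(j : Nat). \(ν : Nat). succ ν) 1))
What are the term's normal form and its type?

normal form:
  4
type:
  Nat


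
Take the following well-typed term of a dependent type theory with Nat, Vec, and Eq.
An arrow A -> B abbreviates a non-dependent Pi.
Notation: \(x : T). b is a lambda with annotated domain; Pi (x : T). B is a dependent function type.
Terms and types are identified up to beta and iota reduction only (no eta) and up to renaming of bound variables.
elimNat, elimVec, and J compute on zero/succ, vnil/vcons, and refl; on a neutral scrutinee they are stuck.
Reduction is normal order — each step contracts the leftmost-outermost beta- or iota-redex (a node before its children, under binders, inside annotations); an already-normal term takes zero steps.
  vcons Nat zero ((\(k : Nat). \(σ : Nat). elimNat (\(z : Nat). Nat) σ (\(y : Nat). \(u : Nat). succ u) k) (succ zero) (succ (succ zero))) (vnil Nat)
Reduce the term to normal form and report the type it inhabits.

resulting normal form:
  vcons Nat zero (succ (succ (succ zero))) (vnil Nat)
type:
  Vec Nat (succ zero)


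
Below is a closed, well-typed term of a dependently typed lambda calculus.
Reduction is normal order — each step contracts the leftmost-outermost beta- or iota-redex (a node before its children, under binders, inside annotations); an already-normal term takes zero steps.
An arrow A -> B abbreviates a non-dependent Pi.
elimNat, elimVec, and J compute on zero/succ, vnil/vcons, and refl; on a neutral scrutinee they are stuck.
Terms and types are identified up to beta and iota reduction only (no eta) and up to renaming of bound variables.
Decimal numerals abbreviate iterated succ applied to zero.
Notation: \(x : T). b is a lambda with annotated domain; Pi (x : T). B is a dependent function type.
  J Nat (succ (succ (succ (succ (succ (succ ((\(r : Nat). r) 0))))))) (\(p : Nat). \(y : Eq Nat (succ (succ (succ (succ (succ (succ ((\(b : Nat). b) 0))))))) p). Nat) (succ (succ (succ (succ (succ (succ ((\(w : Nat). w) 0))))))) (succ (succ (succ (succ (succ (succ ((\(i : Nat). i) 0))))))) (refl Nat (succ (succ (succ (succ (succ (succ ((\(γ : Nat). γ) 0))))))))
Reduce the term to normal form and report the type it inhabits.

normal form:
  6
the term's type:
  Nat
observation: the leftmost-outermost redex is a J iota-redex, and normalization takes 2 steps.


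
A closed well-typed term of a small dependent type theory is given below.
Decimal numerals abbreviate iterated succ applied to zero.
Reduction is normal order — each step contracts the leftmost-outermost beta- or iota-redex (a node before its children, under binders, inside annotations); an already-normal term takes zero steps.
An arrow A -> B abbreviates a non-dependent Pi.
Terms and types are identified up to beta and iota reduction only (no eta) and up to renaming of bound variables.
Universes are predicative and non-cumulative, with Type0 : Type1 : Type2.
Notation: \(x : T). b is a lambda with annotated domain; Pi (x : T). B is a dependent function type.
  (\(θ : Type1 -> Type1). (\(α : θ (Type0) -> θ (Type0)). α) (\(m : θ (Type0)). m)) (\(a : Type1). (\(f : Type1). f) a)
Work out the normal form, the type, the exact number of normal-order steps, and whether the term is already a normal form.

normal form:
  \(θ : Type0). θ
inferred type:
  Type0 -> Type0
normal-order step count: 4
already normal: no
first contracted redex: a beta-redex


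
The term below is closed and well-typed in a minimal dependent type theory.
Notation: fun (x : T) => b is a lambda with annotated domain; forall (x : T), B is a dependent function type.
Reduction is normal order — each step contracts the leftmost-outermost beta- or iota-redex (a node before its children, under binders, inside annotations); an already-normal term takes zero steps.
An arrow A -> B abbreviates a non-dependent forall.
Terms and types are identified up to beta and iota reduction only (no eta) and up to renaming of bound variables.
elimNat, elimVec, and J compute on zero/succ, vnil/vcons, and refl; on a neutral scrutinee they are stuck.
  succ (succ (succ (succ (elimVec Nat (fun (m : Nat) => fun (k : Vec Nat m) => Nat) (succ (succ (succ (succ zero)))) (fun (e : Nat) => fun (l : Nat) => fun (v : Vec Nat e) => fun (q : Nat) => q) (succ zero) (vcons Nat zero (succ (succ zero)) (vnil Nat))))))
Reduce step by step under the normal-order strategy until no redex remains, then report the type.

normal-order reduction sequence:
  succ (succ (succ (succ (elimVec Nat (fun (m : Nat) => fun (k : Vec Nat m) => Nat) (succ (succ (succ (succ zero)))) (fun (e : Nat) => fun (l : Nat) => fun (v : Vec Nat e) => fun (q : Nat) => q) (succ zero) (vcons Nat zero (succ (succ zero)) (vnil Nat))))))
  ~> succ (succ (succ (succ ((fun (m : Nat) => fun (k : Nat) => fun (e : Vec Nat m) => fun (l : Nat) => l) zero (succ (succ zero)) (vnil Nat) (elimVec Nat (fun (v : Nat) => fun (q : Vec Nat v) => Nat) (succ (succ (succ (succ zero)))) (fun (i : Nat) => fun (τ : Nat) => fun (p : Vec Nat i) => fun (φ : Nat) => φ) zero (vnil Nat))))))
  ~> succ (succ (succ (succ ((fun (m : Nat) => fun (k : Vec Nat zero) => fun (e : Nat) => e) (succ (succ zero)) (vnil Nat) (elimVec Nat (fun (l : Nat) => fun (v : Vec Nat l) => Nat) (succ (succ (succ (succ zero)))) (fun (q : Nat) => fun (i : Nat) => fun (τ : Vec Nat q) => fun (p : Nat) => p) zero (vnil Nat))))))
  ~> succ (succ (succ (succ ((fun (m : Vec Nat zero) => fun (k : Nat) => k) (vnil Nat) (elimVec Nat (fun (e : Nat) => fun (l : Vec Nat e) => Nat) (succ (succ (succ (succ zero)))) (fun (v : Nat) => fun (q : Nat) => fun (i : Vec Nat v) => fun (τ : Nat) => τ) zero (vnil Nat))))))
  ~> succ (succ (succ (succ ((fun (m : Nat) => m) (elimVec Nat (fun (k : Nat) => fun (e : Vec Nat k) => Nat) (succ (succ (succ (succ zero)))) (fun (l : Nat) => fun (v : Nat) => fun (q : Vec Nat l) => fun (i : Nat) => i) zero (vnil Nat))))))
  ~> succ (succ (succ (succ (elimVec Nat (fun (m : Nat) => fun (k : Vec Nat m) => Nat) (succ (succ (succ (succ zero)))) (fun (e : Nat) => fun (l : Nat) => fun (v : Vec Nat e) => fun (q : Nat) => q) zero (vnil Nat)))))
  ~> succ (succ (succ (succ (succ (succ (succ (succ zero)))))))
type:
  Nat


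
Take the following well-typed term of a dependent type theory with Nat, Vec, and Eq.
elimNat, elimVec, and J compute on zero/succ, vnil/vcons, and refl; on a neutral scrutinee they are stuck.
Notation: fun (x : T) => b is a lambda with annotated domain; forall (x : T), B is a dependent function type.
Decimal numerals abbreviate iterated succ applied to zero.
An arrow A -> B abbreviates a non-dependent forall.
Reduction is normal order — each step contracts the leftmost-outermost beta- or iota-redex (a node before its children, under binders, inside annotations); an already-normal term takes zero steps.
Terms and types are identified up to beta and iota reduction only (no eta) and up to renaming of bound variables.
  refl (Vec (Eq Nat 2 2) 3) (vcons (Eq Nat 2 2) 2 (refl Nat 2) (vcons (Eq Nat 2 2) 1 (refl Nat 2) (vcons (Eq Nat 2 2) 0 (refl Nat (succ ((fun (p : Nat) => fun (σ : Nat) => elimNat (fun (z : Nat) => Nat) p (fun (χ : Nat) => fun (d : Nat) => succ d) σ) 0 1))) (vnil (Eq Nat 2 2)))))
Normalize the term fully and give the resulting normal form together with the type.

resulting normal form:
  refl (Vec (Eq Nat 2 2) 3) (vcons (Eq Nat 2 2) 2 (refl Nat 2) (vcons (Eq Nat 2 2) 1 (refl Nat 2) (vcons (Eq Nat 2 2) 0 (refl Nat 2) (vnil (Eq Nat 2 2)))))
the term's type:
  Eq (Vec (Eq Nat 2 2) 3) (vcons (Eq Nat 2 2) 2 (refl Nat 2) (vcons (Eq Nat 2 2) 1 (refl Nat 2) (vcons (Eq Nat 2 2) 0 (refl Nat 2) (vnil (Eq Nat 2 2))))) (vcons (Eq Nat 2 2) 2 (refl Nat 2) (vcons (Eq Nat 2 2) 1 (refl Nat 2) (vcons (Eq Nat 2 2) 0 (refl Nat 2) (vnil (Eq Nat 2 2)))))
observation: reduction starts at a beta-redex, and 6 normal-order steps reach the normal form.


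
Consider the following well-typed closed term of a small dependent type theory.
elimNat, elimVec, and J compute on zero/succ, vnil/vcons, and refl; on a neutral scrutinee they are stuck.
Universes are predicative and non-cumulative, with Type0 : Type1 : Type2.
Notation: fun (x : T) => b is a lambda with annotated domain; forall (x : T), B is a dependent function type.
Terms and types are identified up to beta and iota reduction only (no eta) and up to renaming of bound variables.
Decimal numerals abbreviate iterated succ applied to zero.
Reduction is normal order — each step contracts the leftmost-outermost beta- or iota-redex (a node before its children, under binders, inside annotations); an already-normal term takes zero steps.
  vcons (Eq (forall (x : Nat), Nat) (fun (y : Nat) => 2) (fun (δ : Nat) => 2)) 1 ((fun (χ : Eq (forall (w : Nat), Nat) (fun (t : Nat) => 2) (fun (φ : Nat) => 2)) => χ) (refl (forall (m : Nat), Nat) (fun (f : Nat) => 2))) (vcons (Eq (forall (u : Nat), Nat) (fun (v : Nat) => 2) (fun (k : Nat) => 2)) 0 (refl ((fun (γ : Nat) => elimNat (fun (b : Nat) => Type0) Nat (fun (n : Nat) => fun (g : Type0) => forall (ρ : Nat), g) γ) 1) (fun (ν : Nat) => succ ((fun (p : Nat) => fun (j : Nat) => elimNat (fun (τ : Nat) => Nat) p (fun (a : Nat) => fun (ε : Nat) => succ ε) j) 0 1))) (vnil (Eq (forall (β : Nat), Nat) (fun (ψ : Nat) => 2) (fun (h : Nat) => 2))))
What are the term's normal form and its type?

normal form:
  vcons (Eq (forall (x : Nat), Nat) (fun (y : Nat) => 2) (fun (δ : Nat) => 2)) 1 (refl (forall (χ : Nat), Nat) (fun (w : Nat) => 2)) (vcons (Eq (forall (t : Nat), Nat) (fun (φ : Nat) => 2) (fun (m : Nat) => 2)) 0 (refl (forall (f : Nat), Nat) (fun (u : Nat) => 2)) (vnil (Eq (forall (v : Nat), Nat) (fun (k : Nat) => 2) (fun (γ : Nat) => 2))))
type:
  Vec (Eq (forall (x : Nat), Nat) (fun (y : Nat) => 2) (fun (δ : Nat) => 2)) 2
observation: 12 normal-order steps normalize the term, beginning with a beta-redex.


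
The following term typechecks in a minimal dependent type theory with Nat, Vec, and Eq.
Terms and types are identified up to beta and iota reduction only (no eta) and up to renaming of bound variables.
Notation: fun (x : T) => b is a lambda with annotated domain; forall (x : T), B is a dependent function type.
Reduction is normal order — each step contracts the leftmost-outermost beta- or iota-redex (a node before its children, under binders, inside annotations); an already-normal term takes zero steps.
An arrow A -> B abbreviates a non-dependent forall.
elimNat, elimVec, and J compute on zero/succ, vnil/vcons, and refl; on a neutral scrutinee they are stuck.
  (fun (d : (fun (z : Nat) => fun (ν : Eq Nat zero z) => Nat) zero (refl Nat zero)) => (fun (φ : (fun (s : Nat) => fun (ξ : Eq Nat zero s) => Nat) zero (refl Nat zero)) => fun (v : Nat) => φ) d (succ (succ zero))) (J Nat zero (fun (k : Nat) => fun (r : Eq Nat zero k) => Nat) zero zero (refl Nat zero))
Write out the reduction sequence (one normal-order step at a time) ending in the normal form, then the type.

reduction (normal order):
  (fun (d : (fun (z : Nat) => fun (ν : Eq Nat zero z) => Nat) zero (refl Nat zero)) => (fun (φ : (fun (s : Nat) => fun (ξ : Eq Nat zero s) => Nat) zero (refl Nat zero)) => fun (v : Nat) => φ) d (succ (succ zero))) (J Nat zero (fun (k : Nat) => fun (r : Eq Nat zero k) => Nat) zero zero (refl Nat zero))
  ~> (fun (d : (fun (z : Nat) => fun (ν : Eq Nat zero z) => Nat) zero (refl Nat zero)) => fun (φ : Nat) => d) (J Nat zero (fun (s : Nat) => fun (ξ : Eq Nat zero s) => Nat) zero zero (refl Nat zero)) (succ (succ zero))
  ~> (fun (d : Nat) => J Nat zero (fun (z : Nat) => fun (ν : Eq Nat zero z) => Nat) zero zero (refl Nat zero)) (succ (succ zero))
  ~> J Nat zero (fun (d : Nat) => fun (z : Eq Nat zero d) => Nat) zero zero (refl Nat zero)
  ~> zero
inferred type:
  Nat


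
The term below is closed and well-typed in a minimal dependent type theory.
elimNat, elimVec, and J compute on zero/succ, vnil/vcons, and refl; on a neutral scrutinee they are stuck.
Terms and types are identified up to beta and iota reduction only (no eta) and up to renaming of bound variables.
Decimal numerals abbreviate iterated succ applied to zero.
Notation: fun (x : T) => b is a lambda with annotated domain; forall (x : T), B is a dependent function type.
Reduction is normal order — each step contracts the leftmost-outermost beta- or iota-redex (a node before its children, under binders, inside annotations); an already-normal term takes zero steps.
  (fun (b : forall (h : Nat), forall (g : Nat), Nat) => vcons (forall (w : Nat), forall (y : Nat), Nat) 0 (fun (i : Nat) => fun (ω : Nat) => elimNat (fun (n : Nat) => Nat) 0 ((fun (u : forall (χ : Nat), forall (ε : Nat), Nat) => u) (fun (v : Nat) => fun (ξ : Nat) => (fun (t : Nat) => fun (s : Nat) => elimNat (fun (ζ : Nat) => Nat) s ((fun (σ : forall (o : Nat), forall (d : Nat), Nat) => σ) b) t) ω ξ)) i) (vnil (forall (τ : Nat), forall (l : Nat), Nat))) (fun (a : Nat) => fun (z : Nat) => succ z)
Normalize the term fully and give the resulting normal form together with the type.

normal form:
  vcons (forall (b : Nat), forall (h : Nat), Nat) 0 (fun (g : Nat) => fun (w : Nat) => elimNat (fun (y : Nat) => Nat) 0 (fun (i : Nat) => fun (ω : Nat) => elimNat (fun (n : Nat) => Nat) ω (fun (u : Nat) => fun (χ : Nat) => succ χ) w) g) (vnil (forall (ε : Nat), forall (v : Nat), Nat))
the term's type:
  Vec (forall (b : Nat), forall (h : Nat), Nat) 1
observation: reduction starts at a beta-redex, and 5 normal-order steps reach the normal form.


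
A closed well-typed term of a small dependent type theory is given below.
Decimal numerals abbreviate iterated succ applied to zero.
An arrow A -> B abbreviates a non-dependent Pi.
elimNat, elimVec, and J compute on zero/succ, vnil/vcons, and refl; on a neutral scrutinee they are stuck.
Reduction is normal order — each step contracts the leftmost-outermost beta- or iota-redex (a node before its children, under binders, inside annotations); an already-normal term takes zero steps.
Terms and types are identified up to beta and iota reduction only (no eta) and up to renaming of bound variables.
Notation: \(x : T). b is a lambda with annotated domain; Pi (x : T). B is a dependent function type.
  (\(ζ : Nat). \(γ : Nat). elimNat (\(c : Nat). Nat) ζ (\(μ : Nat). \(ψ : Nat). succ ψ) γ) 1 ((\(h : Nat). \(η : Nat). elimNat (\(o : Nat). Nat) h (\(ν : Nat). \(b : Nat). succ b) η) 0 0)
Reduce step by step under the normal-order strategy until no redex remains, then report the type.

normal-order reduction:
  (\(ζ : Nat). \(γ : Nat). elimNat (\(c : Nat). Nat) ζ (\(μ : Nat). \(ψ : Nat). succ ψ) γ) 1 ((\(h : Nat). \(η : Nat). elimNat (\(o : Nat). Nat) h (\(ν : Nat). \(b : Nat). succ b) η) 0 0)
  ~> (\(ζ : Nat). elimNat (\(γ : Nat). Nat) 1 (\(c : Nat). \(μ : Nat). succ μ) ζ) ((\(ψ : Nat). \(h : Nat). elimNat (\(η : Nat). Nat) ψ (\(o : Nat). \(ν : Nat). succ ν) h) 0 0)
  ~> elimNat (\(ζ : Nat). Nat) 1 (\(γ : Nat). \(c : Nat). succ c) ((\(μ : Nat). \(ψ : Nat). elimNat (\(h : Nat). Nat) μ (\(η : Nat). \(o : Nat). succ o) ψ) 0 0)
  ~> elimNat (\(ζ : Nat). Nat) 1 (\(γ : Nat). \(c : Nat). succ c) ((\(μ : Nat). elimNat (\(ψ : Nat). Nat) 0 (\(h : Nat). \(η : Nat). succ η) μ) 0)
  ~> elimNat (\(ζ : Nat). Nat) 1 (\(γ : Nat). \(c : Nat). succ c) (elimNat (\(μ : Nat). Nat) 0 (\(ψ : Nat). \(h : Nat). succ h) 0)
  ~> elimNat (\(ζ : Nat). Nat) 1 (\(γ : Nat). \(c : Nat). succ c) 0
  ~> 1
inferred type:
  Nat


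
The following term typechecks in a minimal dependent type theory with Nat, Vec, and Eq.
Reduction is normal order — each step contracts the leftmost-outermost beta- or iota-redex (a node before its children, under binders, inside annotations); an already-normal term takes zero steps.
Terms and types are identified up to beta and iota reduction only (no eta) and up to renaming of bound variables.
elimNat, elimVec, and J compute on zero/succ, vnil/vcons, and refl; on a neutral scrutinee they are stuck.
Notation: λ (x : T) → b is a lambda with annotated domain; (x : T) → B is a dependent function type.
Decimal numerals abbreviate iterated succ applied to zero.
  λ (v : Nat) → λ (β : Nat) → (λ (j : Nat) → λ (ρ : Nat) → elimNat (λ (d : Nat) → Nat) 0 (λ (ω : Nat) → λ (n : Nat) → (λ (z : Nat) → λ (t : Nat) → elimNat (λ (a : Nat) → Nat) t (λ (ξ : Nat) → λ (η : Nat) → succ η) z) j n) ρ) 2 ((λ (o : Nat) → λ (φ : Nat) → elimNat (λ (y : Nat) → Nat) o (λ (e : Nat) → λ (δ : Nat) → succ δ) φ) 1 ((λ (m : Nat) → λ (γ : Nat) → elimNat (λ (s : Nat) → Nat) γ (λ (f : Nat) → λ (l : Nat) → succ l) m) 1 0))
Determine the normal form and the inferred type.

reduced normal form:
  λ (v : Nat) → λ (β : Nat) → 4
type:
  (v : Nat) → (β : Nat) → Nat
observation: normalization takes exactly 30 steps under the normal-order strategy.


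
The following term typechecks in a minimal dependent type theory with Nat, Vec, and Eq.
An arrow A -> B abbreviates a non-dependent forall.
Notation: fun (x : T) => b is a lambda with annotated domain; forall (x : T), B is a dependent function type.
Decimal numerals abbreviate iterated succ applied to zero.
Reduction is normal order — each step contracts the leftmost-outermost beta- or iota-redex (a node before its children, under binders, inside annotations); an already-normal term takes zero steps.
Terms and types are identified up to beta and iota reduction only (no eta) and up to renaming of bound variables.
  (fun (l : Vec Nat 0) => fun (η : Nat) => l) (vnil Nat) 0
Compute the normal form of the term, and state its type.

resulting normal form:
  vnil Nat
inferred type:
  Vec Nat 0


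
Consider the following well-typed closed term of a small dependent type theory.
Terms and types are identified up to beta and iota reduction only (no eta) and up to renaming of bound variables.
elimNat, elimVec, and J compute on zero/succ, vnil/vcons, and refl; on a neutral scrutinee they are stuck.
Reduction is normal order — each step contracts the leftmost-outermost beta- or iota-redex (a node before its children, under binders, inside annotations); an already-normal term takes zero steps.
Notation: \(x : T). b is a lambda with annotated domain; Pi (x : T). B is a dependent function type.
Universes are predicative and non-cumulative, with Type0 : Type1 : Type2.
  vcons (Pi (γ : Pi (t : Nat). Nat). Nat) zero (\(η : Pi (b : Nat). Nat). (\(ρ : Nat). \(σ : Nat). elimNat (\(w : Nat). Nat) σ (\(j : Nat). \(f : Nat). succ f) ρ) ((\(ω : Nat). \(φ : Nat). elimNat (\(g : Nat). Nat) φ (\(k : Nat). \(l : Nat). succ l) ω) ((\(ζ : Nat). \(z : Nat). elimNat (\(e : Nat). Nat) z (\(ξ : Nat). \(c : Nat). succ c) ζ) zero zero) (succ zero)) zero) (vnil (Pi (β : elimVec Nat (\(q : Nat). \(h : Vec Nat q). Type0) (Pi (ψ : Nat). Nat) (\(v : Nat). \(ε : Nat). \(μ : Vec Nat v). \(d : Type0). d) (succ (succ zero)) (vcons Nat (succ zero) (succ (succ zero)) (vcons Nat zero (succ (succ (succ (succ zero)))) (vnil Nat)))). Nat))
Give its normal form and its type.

normal form:
  vcons (Pi (γ : Pi (t : Nat). Nat). Nat) zero (\(η : Pi (b : Nat). Nat). succ zero) (vnil (Pi (ρ : Pi (σ : Nat). Nat). Nat))
type:
  Vec (Pi (γ : Pi (t : Nat). Nat). Nat) (succ zero)
observation: normalization takes exactly 23 steps under the normal-order strategy.


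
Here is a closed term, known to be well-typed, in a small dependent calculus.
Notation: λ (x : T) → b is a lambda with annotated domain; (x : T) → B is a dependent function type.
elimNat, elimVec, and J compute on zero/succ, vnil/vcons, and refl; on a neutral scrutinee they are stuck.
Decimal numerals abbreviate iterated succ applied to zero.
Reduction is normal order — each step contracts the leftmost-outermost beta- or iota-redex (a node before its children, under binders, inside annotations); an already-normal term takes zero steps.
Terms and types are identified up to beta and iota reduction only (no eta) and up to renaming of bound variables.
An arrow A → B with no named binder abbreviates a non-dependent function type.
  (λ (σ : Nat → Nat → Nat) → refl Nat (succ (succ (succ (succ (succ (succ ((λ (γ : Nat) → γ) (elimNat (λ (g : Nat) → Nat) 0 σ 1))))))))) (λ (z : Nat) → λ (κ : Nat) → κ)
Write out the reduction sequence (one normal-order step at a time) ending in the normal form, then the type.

normal-order reduction:
  (λ (σ : Nat → Nat → Nat) → refl Nat (succ (succ (succ (succ (succ (succ ((λ (γ : Nat) → γ) (elimNat (λ (g : Nat) → Nat) 0 σ 1))))))))) (λ (z : Nat) → λ (κ : Nat) → κ)
  ~> refl Nat (succ (succ (succ (succ (succ (succ ((λ (σ : Nat) → σ) (elimNat (λ (γ : Nat) → Nat) 0 (λ (g : Nat) → λ (z : Nat) → z) 1))))))))
  ~> refl Nat (succ (succ (succ (succ (succ (succ (elimNat (λ (σ : Nat) → Nat) 0 (λ (γ : Nat) → λ (g : Nat) → g) 1)))))))
  ~> refl Nat (succ (succ (succ (succ (succ (succ ((λ (σ : Nat) → λ (γ : Nat) → γ) 0 (elimNat (λ (g : Nat) → Nat) 0 (λ (z : Nat) → λ (κ : Nat) → κ) 0))))))))
  ~> refl Nat (succ (succ (succ (succ (succ (succ ((λ (σ : Nat) → σ) (elimNat (λ (γ : Nat) → Nat) 0 (λ (g : Nat) → λ (z : Nat) → z) 0))))))))
  ~> refl Nat (succ (succ (succ (succ (succ (succ (elimNat (λ (σ : Nat) → Nat) 0 (λ (γ : Nat) → λ (g : Nat) → g) 0)))))))
  ~> refl Nat 6
type:
  Eq Nat 6 6


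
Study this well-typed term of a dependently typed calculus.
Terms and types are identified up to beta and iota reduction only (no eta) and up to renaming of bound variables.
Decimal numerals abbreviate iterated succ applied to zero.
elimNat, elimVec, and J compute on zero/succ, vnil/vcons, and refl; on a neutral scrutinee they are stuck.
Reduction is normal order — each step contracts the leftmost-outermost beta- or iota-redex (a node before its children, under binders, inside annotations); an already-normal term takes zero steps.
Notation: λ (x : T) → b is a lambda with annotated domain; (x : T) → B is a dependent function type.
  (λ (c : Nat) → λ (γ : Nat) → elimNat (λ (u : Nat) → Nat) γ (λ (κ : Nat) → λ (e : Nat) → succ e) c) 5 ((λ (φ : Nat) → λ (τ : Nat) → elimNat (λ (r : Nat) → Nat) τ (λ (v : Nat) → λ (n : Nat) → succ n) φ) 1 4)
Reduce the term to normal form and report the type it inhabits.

resulting normal form:
  10
the term's type:
  Nat


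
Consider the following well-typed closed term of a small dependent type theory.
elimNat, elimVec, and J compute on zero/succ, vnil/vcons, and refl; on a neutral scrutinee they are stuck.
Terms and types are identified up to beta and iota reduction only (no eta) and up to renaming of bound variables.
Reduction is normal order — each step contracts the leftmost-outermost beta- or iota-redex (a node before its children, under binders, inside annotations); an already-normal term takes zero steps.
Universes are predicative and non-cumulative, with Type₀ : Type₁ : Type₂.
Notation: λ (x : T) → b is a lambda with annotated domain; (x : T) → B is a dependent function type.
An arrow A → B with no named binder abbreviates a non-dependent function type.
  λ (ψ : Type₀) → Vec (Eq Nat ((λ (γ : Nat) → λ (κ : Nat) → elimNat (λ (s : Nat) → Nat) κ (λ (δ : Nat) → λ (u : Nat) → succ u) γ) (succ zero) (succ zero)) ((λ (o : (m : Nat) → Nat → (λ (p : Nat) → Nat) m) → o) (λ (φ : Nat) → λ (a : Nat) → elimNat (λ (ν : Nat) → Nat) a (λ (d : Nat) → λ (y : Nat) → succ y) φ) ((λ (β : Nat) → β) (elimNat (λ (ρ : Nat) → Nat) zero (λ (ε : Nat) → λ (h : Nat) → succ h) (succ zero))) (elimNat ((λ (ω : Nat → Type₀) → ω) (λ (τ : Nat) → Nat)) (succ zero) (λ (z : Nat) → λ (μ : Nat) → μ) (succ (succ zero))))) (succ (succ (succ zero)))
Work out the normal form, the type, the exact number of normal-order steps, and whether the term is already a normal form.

resulting normal form:
  λ (ψ : Type₀) → Vec (Eq Nat (succ (succ zero)) (succ (succ zero))) (succ (succ (succ zero)))
the term's type:
  Type₀ → Type₀
normal-order step count: 25
already normal: no
first contracted redex: a beta-redex


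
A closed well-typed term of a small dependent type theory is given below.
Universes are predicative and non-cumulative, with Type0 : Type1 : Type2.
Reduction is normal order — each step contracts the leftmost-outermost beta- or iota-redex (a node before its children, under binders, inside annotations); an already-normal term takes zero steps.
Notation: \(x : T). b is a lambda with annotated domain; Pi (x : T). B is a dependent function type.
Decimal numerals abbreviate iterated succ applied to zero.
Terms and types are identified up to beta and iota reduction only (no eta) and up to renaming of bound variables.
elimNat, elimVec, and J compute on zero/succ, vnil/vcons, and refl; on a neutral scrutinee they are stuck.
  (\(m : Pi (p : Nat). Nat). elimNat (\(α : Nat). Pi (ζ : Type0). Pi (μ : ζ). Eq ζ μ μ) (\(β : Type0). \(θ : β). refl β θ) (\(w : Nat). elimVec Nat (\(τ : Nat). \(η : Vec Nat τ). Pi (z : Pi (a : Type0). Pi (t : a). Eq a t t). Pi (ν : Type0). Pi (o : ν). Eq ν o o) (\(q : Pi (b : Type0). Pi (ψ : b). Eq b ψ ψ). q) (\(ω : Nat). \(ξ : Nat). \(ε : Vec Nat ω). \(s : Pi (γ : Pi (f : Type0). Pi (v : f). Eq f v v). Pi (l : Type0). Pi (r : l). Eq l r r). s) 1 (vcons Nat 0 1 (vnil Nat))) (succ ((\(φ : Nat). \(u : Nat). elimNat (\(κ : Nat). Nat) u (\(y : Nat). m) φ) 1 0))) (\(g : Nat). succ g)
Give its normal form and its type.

resulting normal form:
  \(m : Type0). \(p : m). refl m p
inferred type:
  Pi (m : Type0). Pi (p : m). Eq m p p


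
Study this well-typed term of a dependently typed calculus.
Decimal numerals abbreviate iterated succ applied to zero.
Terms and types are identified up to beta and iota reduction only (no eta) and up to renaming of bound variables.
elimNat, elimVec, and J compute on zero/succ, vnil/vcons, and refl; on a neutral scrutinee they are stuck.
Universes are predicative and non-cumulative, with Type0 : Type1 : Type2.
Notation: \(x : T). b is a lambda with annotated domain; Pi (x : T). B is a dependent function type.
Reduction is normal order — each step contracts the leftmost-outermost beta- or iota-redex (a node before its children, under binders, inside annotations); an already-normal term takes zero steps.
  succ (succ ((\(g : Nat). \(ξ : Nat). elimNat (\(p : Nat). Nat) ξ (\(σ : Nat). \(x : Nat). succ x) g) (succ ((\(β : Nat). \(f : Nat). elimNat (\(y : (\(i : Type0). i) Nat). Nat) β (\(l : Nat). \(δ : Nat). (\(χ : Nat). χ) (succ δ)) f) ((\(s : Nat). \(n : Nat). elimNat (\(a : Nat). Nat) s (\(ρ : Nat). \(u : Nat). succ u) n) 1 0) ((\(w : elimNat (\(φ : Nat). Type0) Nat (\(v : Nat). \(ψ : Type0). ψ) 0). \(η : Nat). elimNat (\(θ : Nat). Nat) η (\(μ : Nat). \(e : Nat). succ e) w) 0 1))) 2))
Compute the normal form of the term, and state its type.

normal form:
  7
the term's type:
  Nat
observation: 26 normal-order steps separate the term from its normal form.
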